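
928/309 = 3 + 1/309=3.00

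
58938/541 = 108 + 510/541 = 108.94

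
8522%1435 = 1347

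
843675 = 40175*21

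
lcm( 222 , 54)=1998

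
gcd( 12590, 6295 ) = 6295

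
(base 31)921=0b10001000001000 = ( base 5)234322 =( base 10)8712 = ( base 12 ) 5060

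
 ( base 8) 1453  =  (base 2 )1100101011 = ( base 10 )811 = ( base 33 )OJ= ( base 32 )PB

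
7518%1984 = 1566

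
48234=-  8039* (  -  6)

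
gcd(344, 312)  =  8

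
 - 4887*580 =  - 2834460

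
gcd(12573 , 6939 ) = 9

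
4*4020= 16080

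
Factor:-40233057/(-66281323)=3^1* 53^( - 1) * 641^(-1 ) * 1777^1 * 1951^( - 1 )*7547^1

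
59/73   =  59/73= 0.81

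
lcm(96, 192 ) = 192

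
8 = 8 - 0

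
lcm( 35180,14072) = 70360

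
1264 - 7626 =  - 6362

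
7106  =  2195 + 4911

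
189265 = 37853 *5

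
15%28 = 15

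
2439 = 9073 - 6634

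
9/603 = 1/67=0.01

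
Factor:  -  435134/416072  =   - 217567/208036 = -  2^(-2)*7^1*31081^1*52009^( - 1 ) 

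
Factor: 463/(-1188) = -2^( - 2 )*3^( - 3)*11^( - 1)*463^1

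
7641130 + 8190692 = 15831822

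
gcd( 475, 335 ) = 5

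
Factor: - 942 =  - 2^1 * 3^1*157^1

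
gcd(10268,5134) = 5134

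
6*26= 156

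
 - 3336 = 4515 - 7851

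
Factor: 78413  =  19^1*4127^1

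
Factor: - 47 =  - 47^1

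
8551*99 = 846549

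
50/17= 50/17 =2.94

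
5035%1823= 1389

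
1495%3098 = 1495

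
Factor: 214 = 2^1*107^1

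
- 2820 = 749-3569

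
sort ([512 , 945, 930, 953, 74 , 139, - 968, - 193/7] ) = [ - 968, - 193/7, 74, 139, 512,  930, 945,953]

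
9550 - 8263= 1287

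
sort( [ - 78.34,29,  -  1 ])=[-78.34, - 1, 29 ] 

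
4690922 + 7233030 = 11923952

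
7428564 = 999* 7436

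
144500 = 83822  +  60678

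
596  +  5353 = 5949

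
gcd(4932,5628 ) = 12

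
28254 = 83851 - 55597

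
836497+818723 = 1655220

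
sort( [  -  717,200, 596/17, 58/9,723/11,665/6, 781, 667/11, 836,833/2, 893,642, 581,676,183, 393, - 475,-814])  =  [-814 ,  -  717, - 475,58/9,596/17, 667/11,723/11,665/6,183,200,  393, 833/2,581,642, 676,781, 836,893]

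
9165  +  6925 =16090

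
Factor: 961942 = 2^1*41^1*11731^1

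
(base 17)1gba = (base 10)9734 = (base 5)302414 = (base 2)10011000000110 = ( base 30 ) AOE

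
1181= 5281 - 4100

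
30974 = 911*34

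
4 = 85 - 81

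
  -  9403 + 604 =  - 8799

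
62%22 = 18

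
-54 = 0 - 54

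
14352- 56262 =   -  41910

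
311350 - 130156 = 181194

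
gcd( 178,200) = 2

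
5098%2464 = 170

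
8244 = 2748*3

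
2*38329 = 76658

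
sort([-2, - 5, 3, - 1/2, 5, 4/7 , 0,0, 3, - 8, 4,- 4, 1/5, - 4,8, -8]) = [ - 8 , - 8,  -  5,  -  4,-4,- 2, - 1/2, 0, 0, 1/5,4/7, 3, 3, 4, 5, 8]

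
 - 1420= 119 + -1539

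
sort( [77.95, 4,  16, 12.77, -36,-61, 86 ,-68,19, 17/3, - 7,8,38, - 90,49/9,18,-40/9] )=[ - 90, -68, - 61, - 36, - 7,-40/9, 4,  49/9,  17/3, 8, 12.77, 16,18, 19, 38, 77.95,  86] 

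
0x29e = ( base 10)670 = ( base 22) 18A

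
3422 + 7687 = 11109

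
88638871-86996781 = 1642090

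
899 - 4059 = -3160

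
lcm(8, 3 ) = 24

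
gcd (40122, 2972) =1486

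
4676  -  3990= 686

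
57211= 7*8173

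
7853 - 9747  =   - 1894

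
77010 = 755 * 102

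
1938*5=9690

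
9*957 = 8613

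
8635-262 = 8373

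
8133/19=8133/19 = 428.05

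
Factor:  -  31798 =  - 2^1*13^1*1223^1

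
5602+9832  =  15434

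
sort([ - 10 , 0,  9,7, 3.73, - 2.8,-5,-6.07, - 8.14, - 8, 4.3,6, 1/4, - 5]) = [ - 10, - 8.14, - 8 , - 6.07, - 5, - 5,-2.8,  0  ,  1/4,3.73 , 4.3, 6, 7,  9 ] 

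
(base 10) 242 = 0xf2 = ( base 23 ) ac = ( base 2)11110010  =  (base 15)112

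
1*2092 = 2092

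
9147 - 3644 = 5503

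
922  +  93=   1015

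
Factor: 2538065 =5^1 * 109^1 *4657^1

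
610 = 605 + 5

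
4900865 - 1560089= 3340776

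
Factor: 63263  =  41^1*1543^1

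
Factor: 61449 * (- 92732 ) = - 5698288668 = - 2^2*3^1 * 97^1*239^1*20483^1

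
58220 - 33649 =24571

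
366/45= 8+ 2/15 = 8.13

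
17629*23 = 405467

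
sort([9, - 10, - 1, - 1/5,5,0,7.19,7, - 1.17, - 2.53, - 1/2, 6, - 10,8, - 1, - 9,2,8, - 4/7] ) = [ - 10, - 10, - 9,-2.53, - 1.17 ,-1, - 1 ,-4/7, - 1/2, - 1/5 , 0,2, 5,6,7,  7.19, 8 , 8, 9 ] 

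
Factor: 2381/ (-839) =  - 839^ ( - 1)*2381^1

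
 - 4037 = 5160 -9197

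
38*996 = 37848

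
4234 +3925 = 8159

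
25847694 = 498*51903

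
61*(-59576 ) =-3634136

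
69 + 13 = 82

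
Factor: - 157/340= -2^( - 2)*5^( - 1)*17^( - 1 )*157^1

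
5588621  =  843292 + 4745329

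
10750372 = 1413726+9336646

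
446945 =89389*5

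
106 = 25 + 81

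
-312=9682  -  9994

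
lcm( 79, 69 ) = 5451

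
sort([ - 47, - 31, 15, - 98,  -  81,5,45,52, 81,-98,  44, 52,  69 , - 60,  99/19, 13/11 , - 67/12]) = [ - 98 ,-98, - 81, - 60, - 47 , - 31 , - 67/12,  13/11 , 5,99/19, 15 , 44, 45,52 , 52, 69 , 81]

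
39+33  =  72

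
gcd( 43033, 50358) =1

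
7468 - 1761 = 5707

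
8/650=4/325 = 0.01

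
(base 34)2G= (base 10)84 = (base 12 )70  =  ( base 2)1010100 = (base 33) 2I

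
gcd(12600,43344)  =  504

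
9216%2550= 1566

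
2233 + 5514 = 7747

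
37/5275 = 37/5275 = 0.01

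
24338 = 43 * 566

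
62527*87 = 5439849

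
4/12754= 2/6377 = 0.00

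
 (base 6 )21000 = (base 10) 2808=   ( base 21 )67f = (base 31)2si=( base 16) AF8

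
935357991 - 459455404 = 475902587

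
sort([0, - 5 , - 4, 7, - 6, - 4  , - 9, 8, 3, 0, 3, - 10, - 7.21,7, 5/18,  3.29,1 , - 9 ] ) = [ - 10, - 9, - 9, - 7.21, - 6, - 5, - 4, - 4, 0 , 0,  5/18,  1, 3,3, 3.29,7, 7,8]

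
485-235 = 250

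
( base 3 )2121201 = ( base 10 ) 1909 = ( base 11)1486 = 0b11101110101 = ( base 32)1RL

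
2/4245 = 2/4245  =  0.00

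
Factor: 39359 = 39359^1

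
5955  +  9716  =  15671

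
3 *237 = 711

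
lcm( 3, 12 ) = 12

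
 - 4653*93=-432729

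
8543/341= 8543/341 = 25.05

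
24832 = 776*32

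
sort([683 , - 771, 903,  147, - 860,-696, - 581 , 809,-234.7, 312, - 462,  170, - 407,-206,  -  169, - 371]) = [ - 860 , - 771, - 696, - 581, - 462,  -  407, - 371, - 234.7, - 206, -169,147, 170,  312 , 683, 809,903]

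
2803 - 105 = 2698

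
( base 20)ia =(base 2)101110010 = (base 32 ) BI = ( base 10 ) 370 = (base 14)1C6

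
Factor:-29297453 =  - 29^1*59^1  *17123^1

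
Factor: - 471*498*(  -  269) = 2^1*3^2 * 83^1*157^1*269^1 = 63096102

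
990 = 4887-3897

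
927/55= 16 + 47/55 = 16.85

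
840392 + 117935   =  958327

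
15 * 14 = 210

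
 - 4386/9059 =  - 4386/9059=- 0.48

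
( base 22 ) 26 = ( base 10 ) 50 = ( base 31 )1j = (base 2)110010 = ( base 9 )55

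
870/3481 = 870/3481=0.25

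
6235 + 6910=13145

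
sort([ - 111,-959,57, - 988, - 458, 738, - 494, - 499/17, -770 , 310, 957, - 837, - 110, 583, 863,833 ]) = [ - 988 , - 959 , - 837, - 770, - 494, - 458, - 111, - 110,-499/17, 57, 310, 583 , 738,833, 863, 957]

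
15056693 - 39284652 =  - 24227959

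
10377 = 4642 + 5735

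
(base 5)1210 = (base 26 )6o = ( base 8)264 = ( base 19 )99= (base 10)180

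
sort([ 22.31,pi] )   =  [pi, 22.31 ]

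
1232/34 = 616/17=36.24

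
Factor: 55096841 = 2741^1*20101^1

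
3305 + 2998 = 6303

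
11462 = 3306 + 8156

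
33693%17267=16426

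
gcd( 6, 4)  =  2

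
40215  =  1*40215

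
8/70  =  4/35 =0.11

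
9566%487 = 313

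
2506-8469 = -5963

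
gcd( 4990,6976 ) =2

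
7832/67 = 116 + 60/67 = 116.90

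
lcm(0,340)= 0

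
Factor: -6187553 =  - 73^1* 84761^1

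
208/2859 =208/2859 = 0.07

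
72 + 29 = 101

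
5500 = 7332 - 1832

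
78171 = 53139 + 25032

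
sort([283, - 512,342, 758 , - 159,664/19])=[-512,-159, 664/19,283,342, 758 ] 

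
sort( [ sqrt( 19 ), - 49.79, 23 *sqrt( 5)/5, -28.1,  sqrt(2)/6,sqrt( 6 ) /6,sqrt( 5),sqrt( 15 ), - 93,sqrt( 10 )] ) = [ - 93, - 49.79,-28.1,sqrt(2 ) /6, sqrt( 6)/6,sqrt (5),sqrt( 10 ),  sqrt (15), sqrt( 19 ),23 * sqrt( 5 ) /5]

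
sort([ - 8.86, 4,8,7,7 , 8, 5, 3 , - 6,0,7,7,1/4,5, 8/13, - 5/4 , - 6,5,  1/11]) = [ - 8.86, - 6, - 6, - 5/4,  0, 1/11,1/4,8/13, 3 , 4, 5,5, 5, 7, 7,7,7, 8,8]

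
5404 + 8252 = 13656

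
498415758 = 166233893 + 332181865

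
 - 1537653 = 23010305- 24547958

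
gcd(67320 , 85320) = 360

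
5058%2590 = 2468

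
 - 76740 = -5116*15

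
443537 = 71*6247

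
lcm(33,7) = 231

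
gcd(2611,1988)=7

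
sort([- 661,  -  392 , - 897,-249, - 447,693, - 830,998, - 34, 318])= [  -  897, - 830, - 661,  -  447,-392,- 249, -34,318, 693,998] 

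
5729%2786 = 157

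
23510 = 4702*5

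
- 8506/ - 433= 8506/433 = 19.64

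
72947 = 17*4291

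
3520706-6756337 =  - 3235631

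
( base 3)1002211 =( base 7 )2230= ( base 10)805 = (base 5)11210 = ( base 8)1445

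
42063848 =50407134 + -8343286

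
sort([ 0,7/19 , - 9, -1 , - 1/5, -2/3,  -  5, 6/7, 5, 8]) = [  -  9, - 5, - 1, - 2/3, - 1/5, 0, 7/19,6/7,5,8] 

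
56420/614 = 28210/307 = 91.89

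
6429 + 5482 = 11911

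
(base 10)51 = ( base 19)2D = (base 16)33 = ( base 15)36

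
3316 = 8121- 4805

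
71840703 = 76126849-4286146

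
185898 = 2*92949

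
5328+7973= 13301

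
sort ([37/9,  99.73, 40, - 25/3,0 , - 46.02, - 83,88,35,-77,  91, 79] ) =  [ - 83, - 77, - 46.02,  -  25/3, 0 , 37/9, 35,40, 79, 88, 91 , 99.73 ] 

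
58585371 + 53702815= 112288186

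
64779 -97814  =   - 33035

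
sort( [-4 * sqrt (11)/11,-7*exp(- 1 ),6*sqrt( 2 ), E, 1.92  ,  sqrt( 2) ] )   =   [-7*exp( - 1), - 4 * sqrt( 11)/11,sqrt( 2 ) , 1.92,E,6*sqrt( 2)]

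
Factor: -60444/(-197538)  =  2^1*3^1*11^( - 1) * 23^1 * 41^( - 1)  =  138/451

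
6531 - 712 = 5819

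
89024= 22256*4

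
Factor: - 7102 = - 2^1 * 53^1*67^1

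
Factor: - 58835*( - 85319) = 5^1*7^1*13^1*41^2 * 6563^1 = 5019743365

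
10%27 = 10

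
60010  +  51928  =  111938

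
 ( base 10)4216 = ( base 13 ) 1bc4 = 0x1078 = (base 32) 43O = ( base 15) 13B1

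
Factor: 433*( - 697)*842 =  - 2^1*17^1*41^1*421^1 * 433^1 = - 254116442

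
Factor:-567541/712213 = -13^1*37^( - 1 )*149^1*293^1 * 19249^(- 1)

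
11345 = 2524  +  8821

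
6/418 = 3/209 =0.01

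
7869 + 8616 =16485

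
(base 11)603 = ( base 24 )169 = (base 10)729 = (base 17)28f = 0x2D9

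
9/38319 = 3/12773 = 0.00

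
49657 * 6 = 297942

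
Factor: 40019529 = 3^1*11^1*19^1*83^1*769^1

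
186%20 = 6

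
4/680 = 1/170 = 0.01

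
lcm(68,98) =3332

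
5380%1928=1524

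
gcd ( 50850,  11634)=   6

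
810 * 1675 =1356750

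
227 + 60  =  287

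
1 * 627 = 627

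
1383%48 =39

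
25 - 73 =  - 48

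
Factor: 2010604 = 2^2*502651^1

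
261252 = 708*369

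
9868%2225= 968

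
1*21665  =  21665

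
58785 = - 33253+92038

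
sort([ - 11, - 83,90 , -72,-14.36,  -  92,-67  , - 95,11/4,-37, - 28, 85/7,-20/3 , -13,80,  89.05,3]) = [ - 95, - 92,  -  83,-72, - 67,-37,  -  28 ,-14.36,-13,-11,  -  20/3,11/4,3,85/7, 80, 89.05,  90]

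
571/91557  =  571/91557 = 0.01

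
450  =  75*6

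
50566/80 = 25283/40 = 632.08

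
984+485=1469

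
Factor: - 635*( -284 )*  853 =153830020  =  2^2*5^1*71^1*127^1*853^1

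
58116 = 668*87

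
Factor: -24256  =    -  2^6  *379^1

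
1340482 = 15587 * 86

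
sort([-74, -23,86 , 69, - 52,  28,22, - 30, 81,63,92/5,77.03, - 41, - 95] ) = [ - 95, - 74, - 52, - 41, - 30,  -  23,92/5,22,28,63 , 69,77.03, 81,86 ] 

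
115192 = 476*242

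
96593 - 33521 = 63072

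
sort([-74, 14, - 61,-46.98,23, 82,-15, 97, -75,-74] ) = [ - 75, - 74, - 74, - 61,- 46.98, - 15, 14 , 23,82, 97]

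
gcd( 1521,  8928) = 9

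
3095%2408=687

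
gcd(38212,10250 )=82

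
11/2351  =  11/2351  =  0.00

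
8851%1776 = 1747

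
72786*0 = 0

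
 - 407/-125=3 + 32/125 = 3.26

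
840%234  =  138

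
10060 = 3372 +6688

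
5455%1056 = 175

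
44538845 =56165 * 793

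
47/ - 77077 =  - 1  +  77030/77077 = - 0.00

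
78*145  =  11310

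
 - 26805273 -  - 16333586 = -10471687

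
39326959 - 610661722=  - 571334763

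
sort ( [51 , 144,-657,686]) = [-657, 51, 144,686 ]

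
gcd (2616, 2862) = 6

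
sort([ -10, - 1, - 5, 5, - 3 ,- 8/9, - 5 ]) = [  -  10, - 5, - 5,  -  3,  -  1, - 8/9, 5]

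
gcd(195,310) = 5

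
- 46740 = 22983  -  69723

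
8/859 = 8/859=0.01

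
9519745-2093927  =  7425818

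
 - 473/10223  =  -473/10223 = -  0.05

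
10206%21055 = 10206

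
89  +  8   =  97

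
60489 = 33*1833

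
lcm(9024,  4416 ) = 207552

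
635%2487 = 635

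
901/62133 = 901/62133=0.01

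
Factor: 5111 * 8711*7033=13^1 *19^1 * 31^1*269^1* 281^1*541^1=313122670393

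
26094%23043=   3051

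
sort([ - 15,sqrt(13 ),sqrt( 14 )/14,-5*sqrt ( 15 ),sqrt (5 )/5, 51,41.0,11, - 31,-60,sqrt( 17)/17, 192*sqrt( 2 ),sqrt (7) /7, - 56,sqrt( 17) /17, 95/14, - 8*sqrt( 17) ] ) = [-60  , - 56, - 8*sqrt(17) , - 31, -5*sqrt ( 15),-15,sqrt( 17 ) /17,sqrt(  17 ) /17,sqrt ( 14)/14,  sqrt( 7 )/7, sqrt( 5 )/5,  sqrt( 13),95/14, 11, 41.0,51,  192*sqrt(2)]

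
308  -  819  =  -511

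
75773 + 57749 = 133522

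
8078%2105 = 1763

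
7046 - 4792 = 2254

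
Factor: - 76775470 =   -  2^1 * 5^1*29^1*264743^1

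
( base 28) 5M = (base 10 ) 162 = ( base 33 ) 4U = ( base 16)a2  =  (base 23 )71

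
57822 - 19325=38497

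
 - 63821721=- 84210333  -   - 20388612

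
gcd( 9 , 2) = 1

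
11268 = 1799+9469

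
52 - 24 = 28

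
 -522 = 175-697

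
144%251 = 144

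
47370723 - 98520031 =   -  51149308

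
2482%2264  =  218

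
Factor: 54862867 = 29^1*491^1*3853^1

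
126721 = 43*2947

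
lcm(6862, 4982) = 363686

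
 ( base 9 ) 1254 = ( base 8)1654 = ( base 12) 664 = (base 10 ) 940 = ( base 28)15G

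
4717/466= 4717/466 = 10.12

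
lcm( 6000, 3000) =6000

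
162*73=11826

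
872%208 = 40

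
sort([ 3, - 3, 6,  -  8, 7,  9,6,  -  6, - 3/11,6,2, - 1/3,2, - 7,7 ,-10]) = [ - 10  , - 8  , - 7, - 6, - 3, - 1/3 , - 3/11, 2, 2, 3, 6  ,  6,6, 7,7,9]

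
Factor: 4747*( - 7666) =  - 2^1*47^1*101^1*3833^1 = - 36390502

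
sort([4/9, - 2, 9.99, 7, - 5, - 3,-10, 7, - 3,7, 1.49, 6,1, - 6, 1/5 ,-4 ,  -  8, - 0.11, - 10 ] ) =[ - 10, - 10  ,-8 , - 6, - 5, - 4,-3,-3,-2,  -  0.11,  1/5,  4/9,1,1.49, 6,7 , 7,7, 9.99]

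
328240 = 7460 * 44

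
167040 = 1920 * 87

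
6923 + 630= 7553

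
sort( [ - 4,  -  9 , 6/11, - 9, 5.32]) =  [ - 9,-9, -4 , 6/11, 5.32 ] 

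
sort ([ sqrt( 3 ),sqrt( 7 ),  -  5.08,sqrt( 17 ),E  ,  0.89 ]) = [ - 5.08,  0.89,  sqrt( 3),  sqrt( 7), E,sqrt( 17 ) ] 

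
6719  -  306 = 6413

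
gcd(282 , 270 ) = 6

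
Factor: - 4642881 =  - 3^1*41^1*37747^1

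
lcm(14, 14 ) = 14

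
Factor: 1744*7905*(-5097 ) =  - 70268873040  =  -2^4*3^2 * 5^1*17^1*31^1*109^1*1699^1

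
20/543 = 20/543 =0.04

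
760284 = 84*9051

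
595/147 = 4+1/21 = 4.05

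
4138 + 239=4377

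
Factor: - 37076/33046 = - 2^1*23^1 * 41^( - 1) = -46/41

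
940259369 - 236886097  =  703373272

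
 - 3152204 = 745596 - 3897800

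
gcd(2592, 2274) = 6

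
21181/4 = 21181/4= 5295.25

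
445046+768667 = 1213713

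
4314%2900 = 1414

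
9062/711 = 12 + 530/711 = 12.75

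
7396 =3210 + 4186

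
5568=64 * 87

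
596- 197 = 399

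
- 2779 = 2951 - 5730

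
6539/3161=6539/3161 = 2.07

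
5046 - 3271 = 1775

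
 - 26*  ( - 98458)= 2559908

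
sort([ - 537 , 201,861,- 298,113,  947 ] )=[ - 537, - 298,113, 201,861, 947]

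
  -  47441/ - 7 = 47441/7=6777.29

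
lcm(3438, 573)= 3438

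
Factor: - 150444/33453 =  - 2^2*3^ ( -1)*59^(-1) * 199^1=- 796/177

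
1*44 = 44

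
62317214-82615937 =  - 20298723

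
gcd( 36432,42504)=6072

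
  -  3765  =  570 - 4335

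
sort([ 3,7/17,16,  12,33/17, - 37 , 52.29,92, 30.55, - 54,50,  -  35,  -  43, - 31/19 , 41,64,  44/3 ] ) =[ - 54, - 43, - 37, - 35, - 31/19, 7/17,33/17,3, 12,44/3, 16, 30.55,41,50, 52.29,64,92 ] 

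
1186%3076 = 1186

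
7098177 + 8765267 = 15863444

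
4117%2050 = 17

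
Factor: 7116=2^2*3^1*593^1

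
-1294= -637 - 657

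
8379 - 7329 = 1050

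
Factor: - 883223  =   - 11^1 * 23^1*3491^1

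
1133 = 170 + 963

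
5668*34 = 192712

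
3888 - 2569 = 1319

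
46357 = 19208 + 27149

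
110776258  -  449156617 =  - 338380359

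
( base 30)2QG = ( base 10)2596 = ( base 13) 1249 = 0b101000100100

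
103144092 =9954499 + 93189593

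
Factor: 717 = 3^1*239^1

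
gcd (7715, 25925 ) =5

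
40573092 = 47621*852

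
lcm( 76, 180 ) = 3420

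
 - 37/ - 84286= 1/2278= 0.00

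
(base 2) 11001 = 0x19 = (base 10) 25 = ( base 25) 10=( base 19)16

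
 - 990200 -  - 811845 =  - 178355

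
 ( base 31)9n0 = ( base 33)8jn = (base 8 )22222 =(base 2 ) 10010010010010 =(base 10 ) 9362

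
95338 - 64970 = 30368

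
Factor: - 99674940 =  - 2^2*3^1*5^1 * 1661249^1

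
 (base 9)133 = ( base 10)111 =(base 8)157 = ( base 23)4j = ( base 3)11010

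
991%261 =208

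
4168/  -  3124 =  - 1042/781 = - 1.33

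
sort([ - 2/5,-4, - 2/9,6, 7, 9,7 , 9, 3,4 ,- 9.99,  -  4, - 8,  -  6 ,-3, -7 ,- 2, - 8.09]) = [-9.99, - 8.09,- 8,  -  7, -6,- 4,  -  4,-3, - 2, - 2/5,-2/9, 3,4,6, 7,7,9,9 ]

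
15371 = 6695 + 8676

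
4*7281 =29124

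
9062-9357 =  - 295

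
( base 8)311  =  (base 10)201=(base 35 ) 5Q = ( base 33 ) 63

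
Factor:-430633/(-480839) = 7^1* 61519^1*480839^(-1) 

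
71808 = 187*384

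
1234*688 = 848992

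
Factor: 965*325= 313625 =5^3 * 13^1*193^1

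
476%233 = 10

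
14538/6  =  2423  =  2423.00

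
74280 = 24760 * 3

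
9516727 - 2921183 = 6595544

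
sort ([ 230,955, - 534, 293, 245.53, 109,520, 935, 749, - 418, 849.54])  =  [ - 534, - 418, 109, 230, 245.53,293,  520, 749, 849.54,935, 955 ] 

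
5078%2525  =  28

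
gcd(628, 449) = 1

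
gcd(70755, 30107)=1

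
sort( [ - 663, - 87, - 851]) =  [ - 851,-663,-87 ] 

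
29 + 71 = 100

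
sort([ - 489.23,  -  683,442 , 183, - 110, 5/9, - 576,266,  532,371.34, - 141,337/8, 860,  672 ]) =[ - 683, - 576,  -  489.23 , - 141 , - 110, 5/9,337/8,183, 266,  371.34, 442,532, 672, 860]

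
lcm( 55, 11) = 55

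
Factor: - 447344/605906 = -584/791= - 2^3*7^ ( - 1 )*73^1*113^( - 1) 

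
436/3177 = 436/3177 = 0.14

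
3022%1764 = 1258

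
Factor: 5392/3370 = 2^3*5^( - 1 )  =  8/5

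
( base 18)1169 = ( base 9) 8540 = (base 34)5EH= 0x1881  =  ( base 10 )6273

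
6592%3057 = 478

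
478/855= 478/855 = 0.56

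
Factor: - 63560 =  - 2^3*5^1 *7^1*227^1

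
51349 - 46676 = 4673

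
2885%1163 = 559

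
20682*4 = 82728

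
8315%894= 269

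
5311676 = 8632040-3320364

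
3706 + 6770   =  10476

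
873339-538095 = 335244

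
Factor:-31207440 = -2^4*3^1*5^1*11^1*11821^1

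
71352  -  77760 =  - 6408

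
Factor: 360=2^3*3^2*5^1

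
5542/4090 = 1 + 726/2045 = 1.36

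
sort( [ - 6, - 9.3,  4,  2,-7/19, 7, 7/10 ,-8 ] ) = [ - 9.3 , - 8, - 6, - 7/19, 7/10, 2, 4, 7] 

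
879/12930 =293/4310 = 0.07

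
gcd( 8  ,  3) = 1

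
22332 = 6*3722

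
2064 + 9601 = 11665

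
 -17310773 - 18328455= - 35639228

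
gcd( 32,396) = 4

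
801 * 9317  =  7462917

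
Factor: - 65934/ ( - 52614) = 99/79 = 3^2*11^1*79^(  -  1)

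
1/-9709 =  - 1 +9708/9709 = -0.00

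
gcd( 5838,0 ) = 5838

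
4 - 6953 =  - 6949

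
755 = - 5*( - 151)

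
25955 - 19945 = 6010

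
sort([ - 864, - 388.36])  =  [-864, - 388.36 ] 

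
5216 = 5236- 20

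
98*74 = 7252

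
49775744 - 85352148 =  - 35576404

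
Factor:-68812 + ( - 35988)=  - 2^5*5^2*131^1 = - 104800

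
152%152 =0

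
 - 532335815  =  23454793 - 555790608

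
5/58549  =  5/58549=0.00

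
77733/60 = 25911/20  =  1295.55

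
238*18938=4507244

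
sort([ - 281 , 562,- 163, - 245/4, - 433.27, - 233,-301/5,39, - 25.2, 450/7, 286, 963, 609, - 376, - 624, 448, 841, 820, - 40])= [- 624,-433.27,- 376, - 281, - 233 , - 163,-245/4, - 301/5,- 40,-25.2,39, 450/7, 286, 448, 562, 609, 820, 841, 963 ] 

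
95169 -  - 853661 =948830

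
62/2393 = 62/2393 = 0.03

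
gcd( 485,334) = 1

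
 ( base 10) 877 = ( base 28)139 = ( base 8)1555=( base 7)2362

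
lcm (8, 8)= 8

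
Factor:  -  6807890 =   -  2^1* 5^1*19^1*35831^1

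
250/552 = 125/276 = 0.45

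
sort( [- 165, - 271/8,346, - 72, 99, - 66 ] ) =[  -  165,  -  72,-66,-271/8 , 99 , 346]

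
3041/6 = 3041/6 =506.83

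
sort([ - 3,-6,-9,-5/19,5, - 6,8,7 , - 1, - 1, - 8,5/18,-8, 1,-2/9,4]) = [-9,-8, - 8, - 6,-6, -3, - 1, - 1,-5/19,  -  2/9 , 5/18,1,4,5,7,8]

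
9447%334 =95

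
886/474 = 1+ 206/237 = 1.87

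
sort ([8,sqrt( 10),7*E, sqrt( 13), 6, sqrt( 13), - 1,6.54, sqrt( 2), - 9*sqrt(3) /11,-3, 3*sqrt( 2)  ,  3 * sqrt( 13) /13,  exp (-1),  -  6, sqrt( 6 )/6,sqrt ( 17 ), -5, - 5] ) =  [-6,-5,-5,-3,  -  9*sqrt(3 )/11,-1 , exp( -1) , sqrt( 6 )/6, 3*sqrt (13 ) /13, sqrt (2), sqrt( 10), sqrt( 13),sqrt( 13),  sqrt ( 17),3*sqrt( 2 ), 6, 6.54, 8,7*E ]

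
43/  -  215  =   - 1/5 = - 0.20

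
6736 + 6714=13450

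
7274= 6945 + 329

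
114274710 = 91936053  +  22338657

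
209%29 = 6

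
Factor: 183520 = 2^5*5^1*31^1*37^1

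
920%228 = 8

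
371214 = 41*9054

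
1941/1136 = 1941/1136 = 1.71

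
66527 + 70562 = 137089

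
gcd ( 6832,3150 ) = 14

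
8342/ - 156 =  - 4171/78 =- 53.47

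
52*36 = 1872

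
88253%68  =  57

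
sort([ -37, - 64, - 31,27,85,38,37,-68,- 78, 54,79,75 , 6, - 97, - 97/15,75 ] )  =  [  -  97, - 78, - 68,- 64,-37, - 31, - 97/15,6,27, 37, 38 , 54, 75,  75,79,85 ]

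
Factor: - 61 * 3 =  - 3^1*61^1  =  - 183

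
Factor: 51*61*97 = 301767 = 3^1* 17^1*61^1 * 97^1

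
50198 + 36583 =86781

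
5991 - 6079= - 88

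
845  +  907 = 1752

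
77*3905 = 300685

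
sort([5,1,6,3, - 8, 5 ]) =[ - 8,1,3, 5, 5, 6] 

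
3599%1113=260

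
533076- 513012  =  20064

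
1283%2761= 1283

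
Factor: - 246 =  - 2^1 * 3^1*41^1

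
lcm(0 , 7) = 0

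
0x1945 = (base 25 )a8j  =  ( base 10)6469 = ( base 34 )5K9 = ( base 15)1DB4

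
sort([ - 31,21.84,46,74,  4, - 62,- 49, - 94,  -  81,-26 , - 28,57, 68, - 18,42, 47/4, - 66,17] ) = [  -  94,  -  81, - 66,  -  62 , - 49 , -31 , - 28 ,-26,  -  18,4, 47/4, 17, 21.84,42 , 46, 57, 68, 74]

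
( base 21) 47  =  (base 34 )2n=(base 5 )331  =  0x5B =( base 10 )91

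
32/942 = 16/471 = 0.03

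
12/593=12/593 = 0.02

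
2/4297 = 2/4297  =  0.00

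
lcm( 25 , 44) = 1100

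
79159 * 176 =13931984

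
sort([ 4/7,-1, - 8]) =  [ - 8,-1,4/7]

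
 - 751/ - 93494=751/93494=0.01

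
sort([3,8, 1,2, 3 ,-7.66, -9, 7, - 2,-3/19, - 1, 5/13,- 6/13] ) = [ - 9, - 7.66,  -  2 , - 1,- 6/13, - 3/19, 5/13, 1,2, 3,3, 7, 8 ]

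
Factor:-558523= - 7^1* 73^1*1093^1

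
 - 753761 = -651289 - 102472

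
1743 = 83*21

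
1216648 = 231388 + 985260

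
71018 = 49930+21088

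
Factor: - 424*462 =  - 2^4*3^1*  7^1*11^1* 53^1 = - 195888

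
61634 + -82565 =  - 20931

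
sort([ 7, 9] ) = [7, 9 ]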